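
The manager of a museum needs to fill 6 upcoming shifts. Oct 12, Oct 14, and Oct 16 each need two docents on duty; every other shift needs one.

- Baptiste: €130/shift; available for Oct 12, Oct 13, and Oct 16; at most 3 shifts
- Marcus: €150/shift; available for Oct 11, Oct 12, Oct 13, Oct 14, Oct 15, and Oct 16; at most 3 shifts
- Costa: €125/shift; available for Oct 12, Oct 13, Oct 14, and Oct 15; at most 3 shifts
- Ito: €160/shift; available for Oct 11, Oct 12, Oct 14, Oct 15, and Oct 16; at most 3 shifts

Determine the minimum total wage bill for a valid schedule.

Picking the cheapest available docent for each shift independently would cost €1210, but that ignores the shift limits.
An optimal schedule: Oct 11→Marcus, Oct 12→Costa+Baptiste, Oct 13→Baptiste, Oct 14→Costa+Marcus, Oct 15→Costa, Oct 16→Baptiste+Marcus.
Total: 150 + 125 + 130 + 130 + 125 + 150 + 125 + 130 + 150 = €1215.

€1215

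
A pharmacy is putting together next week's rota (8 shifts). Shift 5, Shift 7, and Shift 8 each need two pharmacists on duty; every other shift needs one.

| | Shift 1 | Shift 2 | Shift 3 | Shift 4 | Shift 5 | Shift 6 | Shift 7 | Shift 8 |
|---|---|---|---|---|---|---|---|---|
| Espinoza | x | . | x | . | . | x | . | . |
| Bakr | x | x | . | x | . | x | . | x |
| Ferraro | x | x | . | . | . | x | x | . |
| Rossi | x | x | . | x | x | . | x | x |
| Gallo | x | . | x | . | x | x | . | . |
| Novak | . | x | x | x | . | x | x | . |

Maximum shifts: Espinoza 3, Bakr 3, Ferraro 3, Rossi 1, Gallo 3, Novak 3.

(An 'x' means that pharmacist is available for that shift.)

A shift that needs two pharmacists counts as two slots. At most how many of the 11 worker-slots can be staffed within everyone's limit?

10

Total capacity across all pharmacists is 3+3+3+1+3+3 = 16, and 11 slots are needed, so at most 11 can be filled.
Shifts {Shift 5, Shift 8} need 4 slots but only Bakr, Rossi, and Gallo are available for them, supplying at most 3 — so at least 1 slot must go unfilled.
An assignment achieving 10: Shift 1→Espinoza, Shift 2→Bakr, Shift 3→Espinoza, Shift 4→Bakr, Shift 5→Rossi+Gallo, Shift 6→Espinoza, Shift 7→Ferraro+Novak, Shift 8→Bakr.
Loads: Espinoza 3/3, Bakr 3/3, Ferraro 1/3, Rossi 1/1, Gallo 1/3, Novak 1/3.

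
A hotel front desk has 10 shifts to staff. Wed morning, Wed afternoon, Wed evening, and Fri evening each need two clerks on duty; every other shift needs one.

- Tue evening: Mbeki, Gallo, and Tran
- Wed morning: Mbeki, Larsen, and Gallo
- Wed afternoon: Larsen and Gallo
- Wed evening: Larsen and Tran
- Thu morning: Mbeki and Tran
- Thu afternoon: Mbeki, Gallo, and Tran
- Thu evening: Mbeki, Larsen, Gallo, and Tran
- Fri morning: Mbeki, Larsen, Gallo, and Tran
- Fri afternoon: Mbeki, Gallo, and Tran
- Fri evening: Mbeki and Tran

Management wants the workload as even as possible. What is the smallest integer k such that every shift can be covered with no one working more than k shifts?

4

With 4 clerks and 14 worker-slots to fill, someone must work at least ⌈14/4⌉ = 4 shifts, so k ≥ 4.
k = 4 works: Tue evening→Mbeki, Wed morning→Mbeki+Larsen, Wed afternoon→Larsen+Gallo, Wed evening→Larsen+Tran, Thu morning→Mbeki, Thu afternoon→Gallo, Thu evening→Larsen, Fri morning→Gallo, Fri afternoon→Gallo, Fri evening→Mbeki+Tran.
Loads: Mbeki 4, Larsen 4, Gallo 4, Tran 2 — all ≤ 4.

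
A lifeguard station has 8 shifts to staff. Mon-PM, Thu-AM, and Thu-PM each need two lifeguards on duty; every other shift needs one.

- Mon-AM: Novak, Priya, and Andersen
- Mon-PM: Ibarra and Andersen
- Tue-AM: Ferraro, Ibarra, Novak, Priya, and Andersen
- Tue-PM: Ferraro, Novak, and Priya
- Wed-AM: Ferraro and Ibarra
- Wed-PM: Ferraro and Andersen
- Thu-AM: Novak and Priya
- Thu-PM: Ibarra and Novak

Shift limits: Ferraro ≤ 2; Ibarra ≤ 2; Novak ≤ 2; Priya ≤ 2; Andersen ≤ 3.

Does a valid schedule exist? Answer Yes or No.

Yes

Mon-PM can only be covered by Ibarra and Andersen, so that assignment is forced.
Thu-AM can only be covered by Novak and Priya, so that assignment is forced.
Thu-PM can only be covered by Ibarra and Novak, so that assignment is forced.
One valid schedule: Mon-AM→Andersen, Mon-PM→Ibarra+Andersen, Tue-AM→Andersen, Tue-PM→Priya, Wed-AM→Ferraro, Wed-PM→Ferraro, Thu-AM→Novak+Priya, Thu-PM→Ibarra+Novak.
Loads: Ferraro 2/2, Ibarra 2/2, Novak 2/2, Priya 2/2, Andersen 3/3 — all within limits.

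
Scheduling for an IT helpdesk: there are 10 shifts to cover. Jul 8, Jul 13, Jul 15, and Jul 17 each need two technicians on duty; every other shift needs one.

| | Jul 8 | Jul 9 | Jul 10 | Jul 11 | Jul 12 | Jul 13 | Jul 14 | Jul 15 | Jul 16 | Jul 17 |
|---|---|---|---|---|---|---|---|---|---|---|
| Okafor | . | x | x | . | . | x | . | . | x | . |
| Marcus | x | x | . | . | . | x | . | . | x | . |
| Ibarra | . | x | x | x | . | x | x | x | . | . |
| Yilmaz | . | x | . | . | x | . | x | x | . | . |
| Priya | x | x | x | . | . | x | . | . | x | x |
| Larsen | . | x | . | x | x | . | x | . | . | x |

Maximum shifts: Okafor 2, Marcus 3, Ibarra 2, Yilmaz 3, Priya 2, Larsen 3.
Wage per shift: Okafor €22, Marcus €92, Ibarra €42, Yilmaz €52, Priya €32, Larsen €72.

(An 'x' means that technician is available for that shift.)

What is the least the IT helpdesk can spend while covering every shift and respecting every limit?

€748

Jul 8 can only be covered by Marcus and Priya, so that assignment is forced.
Jul 15 can only be covered by Ibarra and Yilmaz, so that assignment is forced.
Jul 17 can only be covered by Priya and Larsen, so that assignment is forced.
Picking the cheapest available technician for each shift independently would cost €578, but that ignores the shift limits.
An optimal schedule: Jul 8→Priya+Marcus, Jul 9→Larsen, Jul 10→Okafor, Jul 11→Larsen, Jul 12→Yilmaz, Jul 13→Ibarra+Marcus, Jul 14→Yilmaz, Jul 15→Ibarra+Yilmaz, Jul 16→Okafor, Jul 17→Priya+Larsen.
Total: 32 + 92 + 72 + 22 + 72 + 52 + 42 + 92 + 52 + 42 + 52 + 22 + 32 + 72 = €748.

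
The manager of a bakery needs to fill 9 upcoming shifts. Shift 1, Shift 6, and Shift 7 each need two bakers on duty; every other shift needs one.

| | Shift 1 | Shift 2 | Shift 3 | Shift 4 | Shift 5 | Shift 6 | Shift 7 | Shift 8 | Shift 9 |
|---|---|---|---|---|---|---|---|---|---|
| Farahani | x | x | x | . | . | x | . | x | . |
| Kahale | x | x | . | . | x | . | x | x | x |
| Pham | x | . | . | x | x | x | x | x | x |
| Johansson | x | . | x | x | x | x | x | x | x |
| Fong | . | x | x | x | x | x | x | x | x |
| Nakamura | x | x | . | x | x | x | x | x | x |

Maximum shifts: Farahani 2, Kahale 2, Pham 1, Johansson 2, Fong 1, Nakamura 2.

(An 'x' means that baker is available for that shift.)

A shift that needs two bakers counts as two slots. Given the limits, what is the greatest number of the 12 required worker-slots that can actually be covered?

10

Total capacity across all bakers is 2+2+1+2+1+2 = 10, and 12 slots are needed, so at most 10 can be filled.
An assignment achieving 10: Shift 1→Kahale+Johansson, Shift 2→Farahani, Shift 3→Farahani, Shift 4→Pham, Shift 5→Kahale, Shift 6→Johansson+Fong, Shift 7→Nakamura, Shift 9→Nakamura.
Loads: Farahani 2/2, Kahale 2/2, Pham 1/1, Johansson 2/2, Fong 1/1, Nakamura 2/2.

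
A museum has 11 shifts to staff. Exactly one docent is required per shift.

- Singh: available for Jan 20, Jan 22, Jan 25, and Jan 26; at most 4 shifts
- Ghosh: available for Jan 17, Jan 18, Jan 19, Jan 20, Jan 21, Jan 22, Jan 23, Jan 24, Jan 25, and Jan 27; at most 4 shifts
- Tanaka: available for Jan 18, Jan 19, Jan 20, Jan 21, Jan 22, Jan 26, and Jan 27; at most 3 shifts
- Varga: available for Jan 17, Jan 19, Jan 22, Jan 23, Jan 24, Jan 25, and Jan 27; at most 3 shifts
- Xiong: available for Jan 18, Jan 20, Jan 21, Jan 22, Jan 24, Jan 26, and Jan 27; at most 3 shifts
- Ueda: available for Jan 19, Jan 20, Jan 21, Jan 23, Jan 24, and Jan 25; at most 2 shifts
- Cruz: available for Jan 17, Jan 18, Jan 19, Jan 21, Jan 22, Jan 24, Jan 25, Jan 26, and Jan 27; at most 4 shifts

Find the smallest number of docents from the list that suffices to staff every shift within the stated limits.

3

11 slots to fill and no one can take more than 4, so at least ⌈11/4⌉ = 3 docents are needed.
Singh, Ghosh, and Tanaka alone can cover everything: Jan 17→Ghosh, Jan 18→Ghosh, Jan 19→Tanaka, Jan 20→Singh, Jan 21→Tanaka, Jan 22→Singh, Jan 23→Ghosh, Jan 24→Ghosh, Jan 25→Singh, Jan 26→Singh, Jan 27→Tanaka.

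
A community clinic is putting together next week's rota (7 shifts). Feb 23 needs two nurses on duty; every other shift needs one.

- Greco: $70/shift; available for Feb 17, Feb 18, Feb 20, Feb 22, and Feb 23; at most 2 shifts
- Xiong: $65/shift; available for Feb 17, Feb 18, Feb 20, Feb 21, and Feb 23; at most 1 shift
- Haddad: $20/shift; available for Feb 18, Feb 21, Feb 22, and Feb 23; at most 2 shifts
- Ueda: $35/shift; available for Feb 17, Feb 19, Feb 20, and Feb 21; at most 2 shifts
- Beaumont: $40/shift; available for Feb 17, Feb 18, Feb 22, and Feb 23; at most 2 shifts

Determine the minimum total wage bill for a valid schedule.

$325

Feb 19 can only be covered by Ueda, so that assignment is forced.
Picking the cheapest available nurse for each shift independently would cost $225, but that ignores the shift limits.
An optimal schedule: Feb 17→Beaumont, Feb 18→Beaumont, Feb 19→Ueda, Feb 20→Ueda, Feb 21→Haddad, Feb 22→Haddad, Feb 23→Xiong+Greco.
Total: 40 + 40 + 35 + 35 + 20 + 20 + 65 + 70 = $325.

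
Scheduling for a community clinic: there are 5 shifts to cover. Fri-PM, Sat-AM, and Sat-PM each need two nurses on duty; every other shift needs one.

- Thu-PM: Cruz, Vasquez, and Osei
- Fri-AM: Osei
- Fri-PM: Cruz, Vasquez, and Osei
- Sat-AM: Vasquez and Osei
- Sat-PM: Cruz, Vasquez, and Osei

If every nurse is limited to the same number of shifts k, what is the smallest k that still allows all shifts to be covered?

With 3 nurses and 8 worker-slots to fill, someone must work at least ⌈8/3⌉ = 3 shifts, so k ≥ 3.
k = 3 works: Thu-PM→Cruz, Fri-AM→Osei, Fri-PM→Cruz+Vasquez, Sat-AM→Vasquez+Osei, Sat-PM→Cruz+Vasquez.
Loads: Cruz 3, Vasquez 3, Osei 2 — all ≤ 3.

3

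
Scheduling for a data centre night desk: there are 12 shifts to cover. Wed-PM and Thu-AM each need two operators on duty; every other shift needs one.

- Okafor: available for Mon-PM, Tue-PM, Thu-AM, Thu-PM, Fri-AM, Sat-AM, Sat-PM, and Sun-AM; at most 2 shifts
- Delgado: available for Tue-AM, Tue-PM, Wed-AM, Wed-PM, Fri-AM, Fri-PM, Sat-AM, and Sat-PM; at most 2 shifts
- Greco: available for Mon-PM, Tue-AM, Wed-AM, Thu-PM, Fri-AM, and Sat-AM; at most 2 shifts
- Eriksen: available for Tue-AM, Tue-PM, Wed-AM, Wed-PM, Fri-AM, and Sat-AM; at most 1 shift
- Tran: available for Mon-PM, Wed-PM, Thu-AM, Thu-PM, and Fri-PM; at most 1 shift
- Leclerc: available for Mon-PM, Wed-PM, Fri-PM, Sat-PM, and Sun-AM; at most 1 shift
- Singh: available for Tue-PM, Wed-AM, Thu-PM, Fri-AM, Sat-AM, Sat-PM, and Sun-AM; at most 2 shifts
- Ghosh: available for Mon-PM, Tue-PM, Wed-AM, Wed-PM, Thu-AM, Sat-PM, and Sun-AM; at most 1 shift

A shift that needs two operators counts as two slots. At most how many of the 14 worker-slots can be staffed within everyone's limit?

Total capacity across all operators is 2+2+2+1+1+1+2+1 = 12, and 14 slots are needed, so at most 12 can be filled.
An assignment achieving 12: Mon-PM→Greco, Tue-AM→Delgado, Tue-PM→Eriksen, Wed-AM→Greco, Wed-PM→Ghosh, Thu-AM→Okafor+Tran, Thu-PM→Okafor, Fri-AM→Singh, Fri-PM→Delgado, Sat-AM→Singh, Sun-AM→Leclerc.
Loads: Okafor 2/2, Delgado 2/2, Greco 2/2, Eriksen 1/1, Tran 1/1, Leclerc 1/1, Singh 2/2, Ghosh 1/1.

12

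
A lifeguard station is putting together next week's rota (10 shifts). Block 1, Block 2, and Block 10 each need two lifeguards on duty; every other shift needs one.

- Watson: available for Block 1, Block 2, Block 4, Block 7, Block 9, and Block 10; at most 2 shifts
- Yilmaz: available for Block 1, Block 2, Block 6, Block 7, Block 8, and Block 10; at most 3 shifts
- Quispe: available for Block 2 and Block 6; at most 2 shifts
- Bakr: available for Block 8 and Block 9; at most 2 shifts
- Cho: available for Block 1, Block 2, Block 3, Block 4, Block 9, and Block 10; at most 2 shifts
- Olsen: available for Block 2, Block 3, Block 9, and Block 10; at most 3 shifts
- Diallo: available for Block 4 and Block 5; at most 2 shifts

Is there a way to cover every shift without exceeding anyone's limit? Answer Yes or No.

Yes

Block 5 can only be covered by Diallo, so that assignment is forced.
One valid schedule: Block 1→Watson+Yilmaz, Block 2→Quispe+Olsen, Block 3→Cho, Block 4→Diallo, Block 5→Diallo, Block 6→Yilmaz, Block 7→Watson, Block 8→Yilmaz, Block 9→Bakr, Block 10→Cho+Olsen.
Loads: Watson 2/2, Yilmaz 3/3, Quispe 1/2, Bakr 1/2, Cho 2/2, Olsen 2/3, Diallo 2/2 — all within limits.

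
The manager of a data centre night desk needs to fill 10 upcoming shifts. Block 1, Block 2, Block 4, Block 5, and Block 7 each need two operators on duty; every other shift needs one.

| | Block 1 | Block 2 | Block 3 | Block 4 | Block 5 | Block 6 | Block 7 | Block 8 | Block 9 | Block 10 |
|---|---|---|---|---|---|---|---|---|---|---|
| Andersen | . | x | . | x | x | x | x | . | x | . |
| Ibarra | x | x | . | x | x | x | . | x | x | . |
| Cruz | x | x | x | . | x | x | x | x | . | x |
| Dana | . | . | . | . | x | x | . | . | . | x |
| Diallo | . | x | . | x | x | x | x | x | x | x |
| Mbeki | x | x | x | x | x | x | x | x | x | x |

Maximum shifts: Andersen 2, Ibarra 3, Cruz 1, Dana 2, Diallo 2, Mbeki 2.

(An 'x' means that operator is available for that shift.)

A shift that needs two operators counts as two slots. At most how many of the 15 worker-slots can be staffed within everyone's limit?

12

Total capacity across all operators is 2+3+1+2+2+2 = 12, and 15 slots are needed, so at most 12 can be filled.
An assignment achieving 12: Block 1→Ibarra+Mbeki, Block 2→Mbeki, Block 3→Cruz, Block 4→Andersen+Ibarra, Block 5→Dana, Block 7→Andersen+Diallo, Block 8→Ibarra, Block 9→Diallo, Block 10→Dana.
Loads: Andersen 2/2, Ibarra 3/3, Cruz 1/1, Dana 2/2, Diallo 2/2, Mbeki 2/2.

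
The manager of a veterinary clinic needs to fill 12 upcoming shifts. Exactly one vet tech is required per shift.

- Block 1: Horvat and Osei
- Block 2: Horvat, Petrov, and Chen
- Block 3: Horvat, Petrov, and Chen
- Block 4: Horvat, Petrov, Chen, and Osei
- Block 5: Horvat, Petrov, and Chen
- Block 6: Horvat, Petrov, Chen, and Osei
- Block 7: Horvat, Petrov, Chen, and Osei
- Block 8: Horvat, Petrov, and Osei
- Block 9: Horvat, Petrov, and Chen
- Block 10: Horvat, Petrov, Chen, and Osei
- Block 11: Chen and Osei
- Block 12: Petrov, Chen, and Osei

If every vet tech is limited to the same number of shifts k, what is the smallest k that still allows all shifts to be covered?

3

With 4 vet techs and 12 worker-slots to fill, someone must work at least ⌈12/4⌉ = 3 shifts, so k ≥ 3.
k = 3 works: Block 1→Horvat, Block 2→Horvat, Block 3→Horvat, Block 4→Chen, Block 5→Petrov, Block 6→Osei, Block 7→Osei, Block 8→Petrov, Block 9→Petrov, Block 10→Osei, Block 11→Chen, Block 12→Chen.
Loads: Horvat 3, Petrov 3, Chen 3, Osei 3 — all ≤ 3.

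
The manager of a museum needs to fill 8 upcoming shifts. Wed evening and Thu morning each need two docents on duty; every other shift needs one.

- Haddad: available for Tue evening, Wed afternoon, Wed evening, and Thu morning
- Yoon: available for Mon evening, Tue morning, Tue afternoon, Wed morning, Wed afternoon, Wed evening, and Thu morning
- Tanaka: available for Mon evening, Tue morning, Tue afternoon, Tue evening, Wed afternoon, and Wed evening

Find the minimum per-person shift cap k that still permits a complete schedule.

With 3 docents and 10 worker-slots to fill, someone must work at least ⌈10/3⌉ = 4 shifts, so k ≥ 4.
k = 4 works: Mon evening→Yoon, Tue morning→Yoon, Tue afternoon→Tanaka, Tue evening→Haddad, Wed morning→Yoon, Wed afternoon→Haddad, Wed evening→Haddad+Tanaka, Thu morning→Haddad+Yoon.
Loads: Haddad 4, Yoon 4, Tanaka 2 — all ≤ 4.

4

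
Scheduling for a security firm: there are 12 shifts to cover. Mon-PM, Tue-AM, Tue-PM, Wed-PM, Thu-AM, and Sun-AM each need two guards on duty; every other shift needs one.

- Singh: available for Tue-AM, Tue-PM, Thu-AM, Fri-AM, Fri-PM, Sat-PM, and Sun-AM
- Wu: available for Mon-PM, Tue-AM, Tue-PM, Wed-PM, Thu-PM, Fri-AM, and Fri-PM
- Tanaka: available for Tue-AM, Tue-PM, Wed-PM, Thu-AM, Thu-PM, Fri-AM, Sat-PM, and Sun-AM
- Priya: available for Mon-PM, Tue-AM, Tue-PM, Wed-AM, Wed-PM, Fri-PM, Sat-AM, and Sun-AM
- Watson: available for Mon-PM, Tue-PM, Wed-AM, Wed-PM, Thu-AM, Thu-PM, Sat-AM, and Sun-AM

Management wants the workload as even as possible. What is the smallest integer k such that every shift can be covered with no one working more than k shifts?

4

With 5 guards and 18 worker-slots to fill, someone must work at least ⌈18/5⌉ = 4 shifts, so k ≥ 4.
k = 4 works: Mon-PM→Wu+Priya, Tue-AM→Wu+Tanaka, Tue-PM→Priya+Watson, Wed-AM→Priya, Wed-PM→Wu+Tanaka, Thu-AM→Singh+Tanaka, Thu-PM→Wu, Fri-AM→Singh, Fri-PM→Singh, Sat-AM→Priya, Sat-PM→Singh, Sun-AM→Tanaka+Watson.
Loads: Singh 4, Wu 4, Tanaka 4, Priya 4, Watson 2 — all ≤ 4.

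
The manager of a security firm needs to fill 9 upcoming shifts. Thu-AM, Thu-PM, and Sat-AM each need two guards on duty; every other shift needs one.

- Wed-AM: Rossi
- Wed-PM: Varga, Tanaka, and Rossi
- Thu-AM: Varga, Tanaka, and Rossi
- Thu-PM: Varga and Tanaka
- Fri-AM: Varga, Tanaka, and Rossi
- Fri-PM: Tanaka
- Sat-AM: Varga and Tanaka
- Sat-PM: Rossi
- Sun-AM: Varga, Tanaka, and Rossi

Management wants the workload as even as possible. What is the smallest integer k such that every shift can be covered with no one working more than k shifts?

With 3 guards and 12 worker-slots to fill, someone must work at least ⌈12/3⌉ = 4 shifts, so k ≥ 4.
k = 4 works: Wed-AM→Rossi, Wed-PM→Varga, Thu-AM→Varga+Tanaka, Thu-PM→Varga+Tanaka, Fri-AM→Rossi, Fri-PM→Tanaka, Sat-AM→Varga+Tanaka, Sat-PM→Rossi, Sun-AM→Rossi.
Loads: Varga 4, Tanaka 4, Rossi 4 — all ≤ 4.

4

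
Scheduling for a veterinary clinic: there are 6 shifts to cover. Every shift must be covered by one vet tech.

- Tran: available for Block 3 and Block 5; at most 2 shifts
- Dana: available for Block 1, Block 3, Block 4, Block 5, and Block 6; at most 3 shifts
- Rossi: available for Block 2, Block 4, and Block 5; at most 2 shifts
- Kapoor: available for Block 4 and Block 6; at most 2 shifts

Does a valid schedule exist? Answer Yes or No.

Block 1 can only be covered by Dana, so that assignment is forced.
Block 2 can only be covered by Rossi, so that assignment is forced.
One valid schedule: Block 1→Dana, Block 2→Rossi, Block 3→Tran, Block 4→Dana, Block 5→Tran, Block 6→Dana.
Loads: Tran 2/2, Dana 3/3, Rossi 1/2, Kapoor 0/2 — all within limits.

Yes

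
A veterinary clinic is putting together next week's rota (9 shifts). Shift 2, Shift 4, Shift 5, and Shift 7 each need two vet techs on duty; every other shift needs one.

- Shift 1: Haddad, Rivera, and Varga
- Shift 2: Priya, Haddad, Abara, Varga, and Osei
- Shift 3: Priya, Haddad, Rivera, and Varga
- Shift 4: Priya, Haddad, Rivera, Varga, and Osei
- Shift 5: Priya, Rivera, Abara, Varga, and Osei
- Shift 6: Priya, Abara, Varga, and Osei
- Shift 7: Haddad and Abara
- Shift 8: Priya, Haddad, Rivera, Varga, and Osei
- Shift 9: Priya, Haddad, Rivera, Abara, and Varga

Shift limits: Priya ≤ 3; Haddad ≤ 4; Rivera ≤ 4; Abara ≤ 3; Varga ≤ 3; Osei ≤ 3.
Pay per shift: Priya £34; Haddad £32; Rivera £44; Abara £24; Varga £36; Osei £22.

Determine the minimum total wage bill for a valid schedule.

£368

Shift 7 can only be covered by Haddad and Abara, so that assignment is forced.
Picking the cheapest available vet tech for each shift independently would cost £334, but that ignores the shift limits.
An optimal schedule: Shift 1→Haddad, Shift 2→Osei+Priya, Shift 3→Haddad, Shift 4→Haddad+Priya, Shift 5→Abara+Priya, Shift 6→Osei, Shift 7→Abara+Haddad, Shift 8→Osei, Shift 9→Abara.
Total: 32 + 22 + 34 + 32 + 32 + 34 + 24 + 34 + 22 + 24 + 32 + 22 + 24 = £368.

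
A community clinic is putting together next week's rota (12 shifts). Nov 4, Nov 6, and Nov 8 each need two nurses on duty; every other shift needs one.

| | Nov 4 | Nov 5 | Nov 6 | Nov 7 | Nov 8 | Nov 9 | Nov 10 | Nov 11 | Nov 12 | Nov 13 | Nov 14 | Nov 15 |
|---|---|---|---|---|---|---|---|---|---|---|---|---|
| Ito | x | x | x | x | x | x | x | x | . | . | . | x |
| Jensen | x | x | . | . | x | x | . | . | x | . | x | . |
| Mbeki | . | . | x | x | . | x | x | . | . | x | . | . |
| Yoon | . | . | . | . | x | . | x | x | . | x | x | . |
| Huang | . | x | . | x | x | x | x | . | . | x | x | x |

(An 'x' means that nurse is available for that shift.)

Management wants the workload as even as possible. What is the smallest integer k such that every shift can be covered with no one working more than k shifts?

With 5 nurses and 15 worker-slots to fill, someone must work at least ⌈15/5⌉ = 3 shifts, so k ≥ 3.
k = 3 works: Nov 4→Ito+Jensen, Nov 5→Jensen, Nov 6→Ito+Mbeki, Nov 7→Mbeki, Nov 8→Yoon+Huang, Nov 9→Huang, Nov 10→Yoon, Nov 11→Ito, Nov 12→Jensen, Nov 13→Mbeki, Nov 14→Yoon, Nov 15→Huang.
Loads: Ito 3, Jensen 3, Mbeki 3, Yoon 3, Huang 3 — all ≤ 3.

3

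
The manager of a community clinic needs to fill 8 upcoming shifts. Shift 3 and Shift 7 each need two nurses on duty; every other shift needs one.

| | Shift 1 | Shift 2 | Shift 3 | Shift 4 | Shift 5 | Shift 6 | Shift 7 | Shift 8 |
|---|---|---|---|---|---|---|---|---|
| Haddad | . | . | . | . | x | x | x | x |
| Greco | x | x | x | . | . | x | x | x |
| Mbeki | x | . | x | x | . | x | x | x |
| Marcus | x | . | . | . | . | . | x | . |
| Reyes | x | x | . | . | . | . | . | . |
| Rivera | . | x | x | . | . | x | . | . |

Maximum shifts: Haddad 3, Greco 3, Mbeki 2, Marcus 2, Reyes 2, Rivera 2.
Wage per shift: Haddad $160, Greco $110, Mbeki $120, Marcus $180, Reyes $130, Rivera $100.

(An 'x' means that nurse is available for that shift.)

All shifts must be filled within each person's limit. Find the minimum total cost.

$1190

Shift 4 can only be covered by Mbeki, so that assignment is forced.
Shift 5 can only be covered by Haddad, so that assignment is forced.
Picking the cheapest available nurse for each shift independently would cost $1140, but that ignores the shift limits.
An optimal schedule: Shift 1→Reyes, Shift 2→Reyes, Shift 3→Rivera+Greco, Shift 4→Mbeki, Shift 5→Haddad, Shift 6→Rivera, Shift 7→Greco+Mbeki, Shift 8→Greco.
Total: 130 + 130 + 100 + 110 + 120 + 160 + 100 + 110 + 120 + 110 = $1190.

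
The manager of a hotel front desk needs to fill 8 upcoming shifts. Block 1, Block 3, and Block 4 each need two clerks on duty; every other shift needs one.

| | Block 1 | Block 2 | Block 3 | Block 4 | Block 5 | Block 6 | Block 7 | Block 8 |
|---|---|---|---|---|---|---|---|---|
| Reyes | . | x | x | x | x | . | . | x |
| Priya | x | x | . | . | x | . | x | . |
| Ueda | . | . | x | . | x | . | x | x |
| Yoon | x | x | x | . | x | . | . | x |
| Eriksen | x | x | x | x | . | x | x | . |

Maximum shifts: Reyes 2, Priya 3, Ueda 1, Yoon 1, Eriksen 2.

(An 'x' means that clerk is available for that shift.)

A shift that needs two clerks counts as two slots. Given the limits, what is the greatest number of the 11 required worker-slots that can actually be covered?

9

Total capacity across all clerks is 2+3+1+1+2 = 9, and 11 slots are needed, so at most 9 can be filled.
An assignment achieving 9: Block 1→Priya+Yoon, Block 2→Priya, Block 3→Ueda, Block 4→Reyes+Eriksen, Block 6→Eriksen, Block 7→Priya, Block 8→Reyes.
Loads: Reyes 2/2, Priya 3/3, Ueda 1/1, Yoon 1/1, Eriksen 2/2.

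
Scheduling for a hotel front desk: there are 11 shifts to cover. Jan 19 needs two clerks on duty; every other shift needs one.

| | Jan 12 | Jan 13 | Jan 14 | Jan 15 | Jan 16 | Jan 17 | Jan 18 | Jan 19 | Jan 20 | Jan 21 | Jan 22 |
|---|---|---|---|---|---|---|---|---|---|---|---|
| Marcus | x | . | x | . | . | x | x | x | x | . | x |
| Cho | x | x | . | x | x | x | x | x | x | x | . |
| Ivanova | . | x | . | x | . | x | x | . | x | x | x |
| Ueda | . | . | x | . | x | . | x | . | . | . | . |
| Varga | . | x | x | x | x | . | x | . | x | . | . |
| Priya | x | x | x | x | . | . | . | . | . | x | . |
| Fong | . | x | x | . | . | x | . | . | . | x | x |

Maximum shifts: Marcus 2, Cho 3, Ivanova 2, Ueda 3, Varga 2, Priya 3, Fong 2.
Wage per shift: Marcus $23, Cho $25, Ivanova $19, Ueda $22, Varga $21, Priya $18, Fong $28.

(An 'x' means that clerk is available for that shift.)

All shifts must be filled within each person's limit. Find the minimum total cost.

$248

Jan 19 can only be covered by Marcus and Cho, so that assignment is forced.
Picking the cheapest available clerk for each shift independently would cost $235, but that ignores the shift limits.
An optimal schedule: Jan 12→Priya, Jan 13→Varga, Jan 14→Ueda, Jan 15→Priya, Jan 16→Ueda, Jan 17→Ivanova, Jan 18→Ueda, Jan 19→Marcus+Cho, Jan 20→Varga, Jan 21→Priya, Jan 22→Ivanova.
Total: 18 + 21 + 22 + 18 + 22 + 19 + 22 + 23 + 25 + 21 + 18 + 19 = $248.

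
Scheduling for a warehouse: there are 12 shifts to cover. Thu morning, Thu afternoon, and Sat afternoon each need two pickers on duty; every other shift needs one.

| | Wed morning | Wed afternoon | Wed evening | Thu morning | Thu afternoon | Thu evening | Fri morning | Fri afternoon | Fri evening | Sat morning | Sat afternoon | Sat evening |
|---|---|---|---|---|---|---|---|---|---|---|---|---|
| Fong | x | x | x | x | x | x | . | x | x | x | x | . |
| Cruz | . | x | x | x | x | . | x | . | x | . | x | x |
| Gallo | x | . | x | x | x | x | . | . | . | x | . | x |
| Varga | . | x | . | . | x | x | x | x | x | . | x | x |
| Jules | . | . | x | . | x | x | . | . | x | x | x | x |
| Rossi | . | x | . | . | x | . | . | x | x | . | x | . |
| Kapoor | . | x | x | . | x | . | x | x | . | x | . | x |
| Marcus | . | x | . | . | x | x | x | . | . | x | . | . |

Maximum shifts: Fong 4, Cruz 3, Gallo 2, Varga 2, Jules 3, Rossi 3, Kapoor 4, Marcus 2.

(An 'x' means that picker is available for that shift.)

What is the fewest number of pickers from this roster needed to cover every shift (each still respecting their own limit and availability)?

15 slots to fill and no one can take more than 4, so at least ⌈15/4⌉ = 4 pickers are needed.
Any 4 pickers together have capacity at most 4+4+3+3 = 14 < 15 slots, so 4 can never suffice.
Fong, Cruz, Gallo, Varga, and Kapoor alone can cover everything: Wed morning→Fong, Wed afternoon→Kapoor, Wed evening→Kapoor, Thu morning→Fong+Cruz, Thu afternoon→Gallo+Kapoor, Thu evening→Fong, Fri morning→Cruz, Fri afternoon→Fong, Fri evening→Varga, Sat morning→Gallo, Sat afternoon→Cruz+Varga, Sat evening→Kapoor.

5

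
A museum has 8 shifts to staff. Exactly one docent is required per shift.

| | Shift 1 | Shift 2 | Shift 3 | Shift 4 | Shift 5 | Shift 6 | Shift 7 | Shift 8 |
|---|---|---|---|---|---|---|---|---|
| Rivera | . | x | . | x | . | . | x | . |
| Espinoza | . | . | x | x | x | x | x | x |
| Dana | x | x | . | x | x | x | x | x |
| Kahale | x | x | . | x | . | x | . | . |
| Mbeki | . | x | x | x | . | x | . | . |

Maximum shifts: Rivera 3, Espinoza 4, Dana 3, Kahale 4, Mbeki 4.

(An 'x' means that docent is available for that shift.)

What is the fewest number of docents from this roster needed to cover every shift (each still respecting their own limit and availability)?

8 slots to fill and no one can take more than 4, so at least ⌈8/4⌉ = 2 docents are needed.
Espinoza and Kahale alone can cover everything: Shift 1→Kahale, Shift 2→Kahale, Shift 3→Espinoza, Shift 4→Kahale, Shift 5→Espinoza, Shift 6→Kahale, Shift 7→Espinoza, Shift 8→Espinoza.

2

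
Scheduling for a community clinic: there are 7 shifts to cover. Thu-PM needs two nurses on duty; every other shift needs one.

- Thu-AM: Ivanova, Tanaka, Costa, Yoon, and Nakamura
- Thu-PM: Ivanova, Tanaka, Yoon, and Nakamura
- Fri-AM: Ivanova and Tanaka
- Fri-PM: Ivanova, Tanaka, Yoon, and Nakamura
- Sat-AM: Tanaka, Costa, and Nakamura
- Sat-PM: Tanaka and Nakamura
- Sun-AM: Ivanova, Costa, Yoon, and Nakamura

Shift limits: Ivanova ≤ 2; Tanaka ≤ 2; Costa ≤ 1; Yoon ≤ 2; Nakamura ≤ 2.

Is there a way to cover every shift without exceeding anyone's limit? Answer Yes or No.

Yes

One valid schedule: Thu-AM→Yoon, Thu-PM→Yoon+Nakamura, Fri-AM→Ivanova, Fri-PM→Ivanova, Sat-AM→Tanaka, Sat-PM→Tanaka, Sun-AM→Costa.
Loads: Ivanova 2/2, Tanaka 2/2, Costa 1/1, Yoon 2/2, Nakamura 1/2 — all within limits.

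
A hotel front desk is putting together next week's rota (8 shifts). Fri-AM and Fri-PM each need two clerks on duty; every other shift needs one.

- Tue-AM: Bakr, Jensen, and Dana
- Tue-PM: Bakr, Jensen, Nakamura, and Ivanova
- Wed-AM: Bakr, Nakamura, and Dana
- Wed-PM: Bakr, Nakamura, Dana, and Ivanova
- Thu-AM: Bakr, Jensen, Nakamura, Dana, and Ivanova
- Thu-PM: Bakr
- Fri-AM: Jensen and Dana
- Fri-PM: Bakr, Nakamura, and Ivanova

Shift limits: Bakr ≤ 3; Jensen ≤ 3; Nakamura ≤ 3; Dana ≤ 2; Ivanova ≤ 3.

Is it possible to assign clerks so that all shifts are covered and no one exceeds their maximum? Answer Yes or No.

Yes

Thu-PM can only be covered by Bakr, so that assignment is forced.
Fri-AM can only be covered by Jensen and Dana, so that assignment is forced.
One valid schedule: Tue-AM→Bakr, Tue-PM→Jensen, Wed-AM→Bakr, Wed-PM→Nakamura, Thu-AM→Jensen, Thu-PM→Bakr, Fri-AM→Jensen+Dana, Fri-PM→Nakamura+Ivanova.
Loads: Bakr 3/3, Jensen 3/3, Nakamura 2/3, Dana 1/2, Ivanova 1/3 — all within limits.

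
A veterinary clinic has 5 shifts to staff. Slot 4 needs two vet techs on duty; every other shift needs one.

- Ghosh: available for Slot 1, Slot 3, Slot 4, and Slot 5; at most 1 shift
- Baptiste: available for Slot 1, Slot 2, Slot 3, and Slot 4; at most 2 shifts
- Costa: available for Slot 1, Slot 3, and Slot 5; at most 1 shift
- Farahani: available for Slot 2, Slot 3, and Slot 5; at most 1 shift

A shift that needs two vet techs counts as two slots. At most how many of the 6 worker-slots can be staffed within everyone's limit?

Total capacity across all vet techs is 1+2+1+1 = 5, and 6 slots are needed, so at most 5 can be filled.
An assignment achieving 5: Slot 1→Costa, Slot 2→Baptiste, Slot 4→Ghosh+Baptiste, Slot 5→Farahani.
Loads: Ghosh 1/1, Baptiste 2/2, Costa 1/1, Farahani 1/1.

5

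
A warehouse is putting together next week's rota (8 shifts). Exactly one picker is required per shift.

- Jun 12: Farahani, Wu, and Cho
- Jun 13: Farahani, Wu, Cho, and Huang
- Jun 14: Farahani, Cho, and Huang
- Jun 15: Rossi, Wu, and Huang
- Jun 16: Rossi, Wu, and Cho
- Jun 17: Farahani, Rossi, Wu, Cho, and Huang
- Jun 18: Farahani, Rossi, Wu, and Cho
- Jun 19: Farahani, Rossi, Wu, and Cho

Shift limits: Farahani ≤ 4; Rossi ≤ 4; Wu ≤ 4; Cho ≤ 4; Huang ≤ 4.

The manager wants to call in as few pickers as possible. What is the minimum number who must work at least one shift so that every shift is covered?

8 slots to fill and no one can take more than 4, so at least ⌈8/4⌉ = 2 pickers are needed.
Farahani and Rossi alone can cover everything: Jun 12→Farahani, Jun 13→Farahani, Jun 14→Farahani, Jun 15→Rossi, Jun 16→Rossi, Jun 17→Farahani, Jun 18→Rossi, Jun 19→Rossi.

2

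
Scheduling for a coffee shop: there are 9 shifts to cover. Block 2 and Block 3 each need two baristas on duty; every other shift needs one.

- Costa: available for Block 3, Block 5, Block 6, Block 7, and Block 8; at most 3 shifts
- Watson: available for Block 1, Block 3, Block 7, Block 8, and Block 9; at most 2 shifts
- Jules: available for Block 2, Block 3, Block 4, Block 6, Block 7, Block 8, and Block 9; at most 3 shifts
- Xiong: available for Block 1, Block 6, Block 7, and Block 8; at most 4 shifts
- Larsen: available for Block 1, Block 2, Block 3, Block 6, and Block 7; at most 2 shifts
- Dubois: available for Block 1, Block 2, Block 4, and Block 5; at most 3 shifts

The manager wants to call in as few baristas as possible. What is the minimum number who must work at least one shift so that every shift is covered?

11 slots to fill and no one can take more than 4, so at least ⌈11/4⌉ = 3 baristas are needed.
Any 3 baristas together have capacity at most 4+3+3 = 10 < 11 slots, so 3 can never suffice.
Costa, Watson, Jules, and Dubois alone can cover everything: Block 1→Watson, Block 2→Jules+Dubois, Block 3→Costa+Jules, Block 4→Dubois, Block 5→Dubois, Block 6→Costa, Block 7→Costa, Block 8→Jules, Block 9→Watson.

4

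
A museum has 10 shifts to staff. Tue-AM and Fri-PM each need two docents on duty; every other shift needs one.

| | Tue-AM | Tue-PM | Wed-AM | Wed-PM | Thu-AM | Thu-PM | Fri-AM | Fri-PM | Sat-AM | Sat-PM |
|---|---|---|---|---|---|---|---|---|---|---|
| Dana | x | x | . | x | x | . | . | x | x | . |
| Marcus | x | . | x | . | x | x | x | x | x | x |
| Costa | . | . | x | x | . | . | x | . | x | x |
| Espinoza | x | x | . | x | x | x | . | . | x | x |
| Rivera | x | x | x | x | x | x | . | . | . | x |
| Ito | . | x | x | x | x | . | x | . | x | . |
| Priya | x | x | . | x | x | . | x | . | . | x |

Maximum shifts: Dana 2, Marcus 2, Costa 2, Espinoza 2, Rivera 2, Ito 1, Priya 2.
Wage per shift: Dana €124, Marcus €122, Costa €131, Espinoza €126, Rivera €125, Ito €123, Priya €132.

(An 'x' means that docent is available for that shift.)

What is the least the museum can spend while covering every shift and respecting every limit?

Fri-PM can only be covered by Dana and Marcus, so that assignment is forced.
Picking the cheapest available docent for each shift independently would cost €1470, but that ignores the shift limits.
An optimal schedule: Tue-AM→Rivera+Priya, Tue-PM→Dana, Wed-AM→Costa, Wed-PM→Rivera, Thu-AM→Ito, Thu-PM→Marcus, Fri-AM→Costa, Fri-PM→Dana+Marcus, Sat-AM→Espinoza, Sat-PM→Espinoza.
Total: 125 + 132 + 124 + 131 + 125 + 123 + 122 + 131 + 124 + 122 + 126 + 126 = €1511.

€1511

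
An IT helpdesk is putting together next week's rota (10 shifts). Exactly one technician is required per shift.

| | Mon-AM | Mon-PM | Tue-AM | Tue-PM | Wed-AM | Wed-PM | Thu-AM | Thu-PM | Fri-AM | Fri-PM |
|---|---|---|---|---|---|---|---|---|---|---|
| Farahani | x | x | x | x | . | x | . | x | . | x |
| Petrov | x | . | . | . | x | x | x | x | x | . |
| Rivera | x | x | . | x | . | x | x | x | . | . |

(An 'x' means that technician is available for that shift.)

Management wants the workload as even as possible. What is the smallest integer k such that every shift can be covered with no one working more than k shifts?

4

With 3 technicians and 10 worker-slots to fill, someone must work at least ⌈10/3⌉ = 4 shifts, so k ≥ 4.
k = 4 works: Mon-AM→Petrov, Mon-PM→Farahani, Tue-AM→Farahani, Tue-PM→Farahani, Wed-AM→Petrov, Wed-PM→Rivera, Thu-AM→Petrov, Thu-PM→Rivera, Fri-AM→Petrov, Fri-PM→Farahani.
Loads: Farahani 4, Petrov 4, Rivera 2 — all ≤ 4.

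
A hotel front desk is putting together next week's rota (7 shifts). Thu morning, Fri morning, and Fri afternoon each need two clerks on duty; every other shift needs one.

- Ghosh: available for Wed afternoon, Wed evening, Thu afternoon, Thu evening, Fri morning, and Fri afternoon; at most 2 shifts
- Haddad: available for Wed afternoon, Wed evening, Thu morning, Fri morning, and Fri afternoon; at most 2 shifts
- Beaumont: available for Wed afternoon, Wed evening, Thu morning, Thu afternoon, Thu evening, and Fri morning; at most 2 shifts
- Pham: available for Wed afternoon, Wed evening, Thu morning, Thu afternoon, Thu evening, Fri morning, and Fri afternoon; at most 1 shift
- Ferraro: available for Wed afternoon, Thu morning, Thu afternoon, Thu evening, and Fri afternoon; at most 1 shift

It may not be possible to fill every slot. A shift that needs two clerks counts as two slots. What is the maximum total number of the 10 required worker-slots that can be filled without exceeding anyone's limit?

Total capacity across all clerks is 2+2+2+1+1 = 8, and 10 slots are needed, so at most 8 can be filled.
An assignment achieving 8: Wed evening→Ghosh, Thu morning→Haddad+Beaumont, Thu afternoon→Ghosh, Thu evening→Beaumont, Fri morning→Haddad+Pham, Fri afternoon→Ferraro.
Loads: Ghosh 2/2, Haddad 2/2, Beaumont 2/2, Pham 1/1, Ferraro 1/1.

8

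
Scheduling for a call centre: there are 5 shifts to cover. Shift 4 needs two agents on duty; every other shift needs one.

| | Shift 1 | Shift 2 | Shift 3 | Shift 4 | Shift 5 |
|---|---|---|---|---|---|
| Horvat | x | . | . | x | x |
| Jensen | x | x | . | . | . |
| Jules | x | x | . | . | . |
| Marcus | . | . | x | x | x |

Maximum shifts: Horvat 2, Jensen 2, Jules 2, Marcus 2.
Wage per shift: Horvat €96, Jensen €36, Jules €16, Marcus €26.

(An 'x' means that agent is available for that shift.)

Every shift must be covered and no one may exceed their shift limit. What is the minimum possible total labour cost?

€276

Shift 3 can only be covered by Marcus, so that assignment is forced.
Shift 4 can only be covered by Horvat and Marcus, so that assignment is forced.
Picking the cheapest available agent for each shift independently would cost €206, but that ignores the shift limits.
An optimal schedule: Shift 1→Jules, Shift 2→Jules, Shift 3→Marcus, Shift 4→Marcus+Horvat, Shift 5→Horvat.
Total: 16 + 16 + 26 + 26 + 96 + 96 = €276.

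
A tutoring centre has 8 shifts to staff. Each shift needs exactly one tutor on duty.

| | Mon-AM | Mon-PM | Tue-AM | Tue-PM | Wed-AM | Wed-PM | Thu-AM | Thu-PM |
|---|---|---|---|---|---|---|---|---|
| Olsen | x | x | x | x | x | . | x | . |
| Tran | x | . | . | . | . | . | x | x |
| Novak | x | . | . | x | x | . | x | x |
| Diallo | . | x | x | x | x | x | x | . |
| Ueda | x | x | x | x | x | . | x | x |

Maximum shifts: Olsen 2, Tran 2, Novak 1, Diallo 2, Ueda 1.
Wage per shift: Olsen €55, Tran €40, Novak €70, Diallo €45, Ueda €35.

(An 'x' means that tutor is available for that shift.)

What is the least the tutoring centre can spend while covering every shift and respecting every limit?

€385

Wed-PM can only be covered by Diallo, so that assignment is forced.
Picking the cheapest available tutor for each shift independently would cost €290, but that ignores the shift limits.
An optimal schedule: Mon-AM→Tran, Mon-PM→Olsen, Tue-AM→Olsen, Tue-PM→Novak, Wed-AM→Diallo, Wed-PM→Diallo, Thu-AM→Ueda, Thu-PM→Tran.
Total: 40 + 55 + 55 + 70 + 45 + 45 + 35 + 40 = €385.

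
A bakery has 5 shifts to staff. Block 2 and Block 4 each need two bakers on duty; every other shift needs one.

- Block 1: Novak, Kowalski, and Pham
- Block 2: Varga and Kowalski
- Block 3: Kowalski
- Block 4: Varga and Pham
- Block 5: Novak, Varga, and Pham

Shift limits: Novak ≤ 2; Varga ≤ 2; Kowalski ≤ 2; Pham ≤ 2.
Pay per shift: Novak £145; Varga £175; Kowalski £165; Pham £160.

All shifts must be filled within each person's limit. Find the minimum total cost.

£1130

Block 2 can only be covered by Varga and Kowalski, so that assignment is forced.
Block 3 can only be covered by Kowalski, so that assignment is forced.
Block 4 can only be covered by Varga and Pham, so that assignment is forced.
Picking the cheapest available baker for each shift independently would cost £1130, and that bound is achievable.
An optimal schedule: Block 1→Novak, Block 2→Varga+Kowalski, Block 3→Kowalski, Block 4→Varga+Pham, Block 5→Novak.
Total: 145 + 175 + 165 + 165 + 175 + 160 + 145 = £1130.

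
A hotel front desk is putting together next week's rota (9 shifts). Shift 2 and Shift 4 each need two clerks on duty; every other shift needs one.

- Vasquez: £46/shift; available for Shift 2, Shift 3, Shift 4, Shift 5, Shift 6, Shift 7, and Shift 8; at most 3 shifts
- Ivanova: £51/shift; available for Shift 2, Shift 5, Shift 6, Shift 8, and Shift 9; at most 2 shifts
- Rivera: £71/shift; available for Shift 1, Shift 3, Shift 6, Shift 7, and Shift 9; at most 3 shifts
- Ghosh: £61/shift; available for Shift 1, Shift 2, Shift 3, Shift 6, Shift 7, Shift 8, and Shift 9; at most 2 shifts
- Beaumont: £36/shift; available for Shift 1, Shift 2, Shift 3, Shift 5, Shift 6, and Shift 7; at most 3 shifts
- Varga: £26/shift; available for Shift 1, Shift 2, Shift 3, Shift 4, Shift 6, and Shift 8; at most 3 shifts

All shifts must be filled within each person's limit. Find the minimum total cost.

£426

Shift 4 can only be covered by Vasquez and Varga, so that assignment is forced.
Picking the cheapest available clerk for each shift independently would cost £361, but that ignores the shift limits.
An optimal schedule: Shift 1→Varga, Shift 2→Vasquez+Ivanova, Shift 3→Beaumont, Shift 4→Varga+Vasquez, Shift 5→Beaumont, Shift 6→Vasquez, Shift 7→Beaumont, Shift 8→Varga, Shift 9→Ivanova.
Total: 26 + 46 + 51 + 36 + 26 + 46 + 36 + 46 + 36 + 26 + 51 = £426.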